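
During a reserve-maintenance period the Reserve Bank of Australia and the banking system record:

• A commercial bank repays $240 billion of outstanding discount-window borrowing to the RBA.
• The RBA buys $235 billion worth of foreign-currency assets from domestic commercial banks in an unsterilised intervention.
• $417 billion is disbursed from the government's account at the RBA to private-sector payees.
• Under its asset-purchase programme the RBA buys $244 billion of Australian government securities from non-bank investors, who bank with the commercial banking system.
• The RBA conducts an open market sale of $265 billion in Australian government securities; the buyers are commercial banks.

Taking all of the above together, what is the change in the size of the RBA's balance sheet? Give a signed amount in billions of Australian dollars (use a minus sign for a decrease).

-$26 billion

RBA balance sheet:
  Assets:      Securities −$21B, Loans to banks −$240B, Foreign assets +$235B
  Liabilities: Bank reserves +$391B, Government deposits −$417B
Commercial banking system:
  Assets:      Reserves at CB +$391B, Securities +$265B, Foreign assets −$235B
  Liabilities: Checkable deposits +$661B, Borrowings from CB −$240B
Change in total RBA assets = -$26 billion.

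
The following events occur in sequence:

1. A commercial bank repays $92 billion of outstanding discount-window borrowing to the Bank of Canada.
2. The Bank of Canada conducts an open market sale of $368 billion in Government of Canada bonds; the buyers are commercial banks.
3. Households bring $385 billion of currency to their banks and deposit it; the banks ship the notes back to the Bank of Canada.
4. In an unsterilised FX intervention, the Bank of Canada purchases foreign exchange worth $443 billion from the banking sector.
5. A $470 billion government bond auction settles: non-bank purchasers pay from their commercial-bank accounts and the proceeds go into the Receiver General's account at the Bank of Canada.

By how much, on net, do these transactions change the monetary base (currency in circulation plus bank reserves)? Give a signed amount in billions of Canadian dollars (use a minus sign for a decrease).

Bank of Canada balance sheet:
  Assets:      Securities −$368B, Loans to banks −$92B, Foreign assets +$443B
  Liabilities: Bank reserves −$102B, Currency in circulation −$385B, Government deposits +$470B
Monetary base = currency + reserves: −$385B + (−$102B) = -$487 billion.

-$487 billion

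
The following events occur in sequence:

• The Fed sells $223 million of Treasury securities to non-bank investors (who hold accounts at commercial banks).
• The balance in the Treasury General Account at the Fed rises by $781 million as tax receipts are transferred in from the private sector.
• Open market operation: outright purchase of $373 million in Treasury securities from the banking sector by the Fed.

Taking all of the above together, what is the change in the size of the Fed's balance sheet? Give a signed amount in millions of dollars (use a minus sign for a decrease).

+$150 million

Asset sale (to non-banks) $223 million: a Fed asset is shed → −$223M.
Government account inflow $781 million: only the composition of liabilities changes → 0.
OMO purchase (from banks) $373 million: a Fed asset is acquired → +$373M.
Net: −223 + 0 + 373 = +$150 million.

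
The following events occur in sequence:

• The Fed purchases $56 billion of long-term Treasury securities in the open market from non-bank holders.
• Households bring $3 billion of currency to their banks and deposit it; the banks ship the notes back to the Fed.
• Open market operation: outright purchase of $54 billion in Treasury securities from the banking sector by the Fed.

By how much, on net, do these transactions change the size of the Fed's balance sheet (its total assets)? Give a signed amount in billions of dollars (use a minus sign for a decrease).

+$110 billion

Asset purchase (from non-banks) $56 billion: a Fed asset is acquired → +$56B.
Currency deposit $3 billion: only the composition of liabilities changes → 0.
OMO purchase (from banks) $54 billion: a Fed asset is acquired → +$54B.
Net: 56 + 0 + 54 = +$110 billion.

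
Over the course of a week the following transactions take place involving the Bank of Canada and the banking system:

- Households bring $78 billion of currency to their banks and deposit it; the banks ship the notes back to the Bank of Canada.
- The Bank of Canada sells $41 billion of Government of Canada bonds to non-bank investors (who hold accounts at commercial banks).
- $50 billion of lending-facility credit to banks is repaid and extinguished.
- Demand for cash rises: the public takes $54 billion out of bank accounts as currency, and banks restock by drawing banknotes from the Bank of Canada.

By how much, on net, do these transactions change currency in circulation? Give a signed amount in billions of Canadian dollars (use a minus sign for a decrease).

Currency deposit $78 billion: notes return to the central bank → −$78B.
Asset sale (to non-banks) $41 billion: no currency enters or leaves circulation → 0.
Discount-window repayment $50 billion: no currency enters or leaves circulation → 0.
Currency withdrawal $54 billion: notes leave the central bank → +$54B.
Net: −78 + 0 + 0 + 54 = -$24 billion.

-$24 billion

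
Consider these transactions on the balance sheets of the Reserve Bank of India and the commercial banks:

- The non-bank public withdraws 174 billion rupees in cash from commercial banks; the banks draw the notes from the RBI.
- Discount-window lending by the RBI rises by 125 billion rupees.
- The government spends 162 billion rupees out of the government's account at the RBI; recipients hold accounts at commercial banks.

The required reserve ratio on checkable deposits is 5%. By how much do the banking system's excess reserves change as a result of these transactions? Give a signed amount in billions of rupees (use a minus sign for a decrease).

+113.6 billion

Currency withdrawal 174 billion rupees: reserves −174B, deposits −174B.
Discount-window loan 125 billion rupees: reserves +125B, deposits 0.
Government spending 162 billion rupees: reserves +162B, deposits +162B.
Totals: Δreserves = +113B, Δdeposits = −12B.
Δrequired reserves = 5% × −12B = −0.6B.
Δexcess reserves = Δreserves − Δrequired = +113B − (−0.6B) = +113.6 billion.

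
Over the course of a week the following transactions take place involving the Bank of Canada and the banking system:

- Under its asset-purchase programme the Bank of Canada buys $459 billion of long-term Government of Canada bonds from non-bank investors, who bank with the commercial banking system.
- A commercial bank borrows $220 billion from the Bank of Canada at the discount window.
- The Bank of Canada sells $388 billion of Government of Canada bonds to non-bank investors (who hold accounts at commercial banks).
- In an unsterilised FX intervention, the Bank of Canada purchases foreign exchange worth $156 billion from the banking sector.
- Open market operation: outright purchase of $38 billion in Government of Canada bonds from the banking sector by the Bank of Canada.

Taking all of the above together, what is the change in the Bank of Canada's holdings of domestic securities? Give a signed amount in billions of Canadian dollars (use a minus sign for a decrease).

Bank of Canada balance sheet:
  Assets:      Securities +$109B, Loans to banks +$220B, Foreign assets +$156B
  Liabilities: Bank reserves +$485B
So the change in the Bank of Canada's holdings of domestic securities is +$109 billion.

+$109 billion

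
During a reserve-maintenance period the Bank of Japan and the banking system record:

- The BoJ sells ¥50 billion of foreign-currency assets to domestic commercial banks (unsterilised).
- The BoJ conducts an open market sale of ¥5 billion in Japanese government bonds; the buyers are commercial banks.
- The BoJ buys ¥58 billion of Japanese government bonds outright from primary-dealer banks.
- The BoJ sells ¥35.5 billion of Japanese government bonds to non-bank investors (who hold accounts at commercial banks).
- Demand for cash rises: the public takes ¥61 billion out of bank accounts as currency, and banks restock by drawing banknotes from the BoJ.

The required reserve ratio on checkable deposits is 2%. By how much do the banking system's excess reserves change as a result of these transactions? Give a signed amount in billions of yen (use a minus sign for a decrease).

-¥91.57 billion

FX sale ¥50 billion: reserves −¥50B, deposits 0.
OMO sale (to banks) ¥5 billion: reserves −¥5B, deposits 0.
OMO purchase (from banks) ¥58 billion: reserves +¥58B, deposits 0.
Asset sale (to non-banks) ¥35.5 billion: reserves −¥35.5B, deposits −¥35.5B.
Currency withdrawal ¥61 billion: reserves −¥61B, deposits −¥61B.
Totals: Δreserves = −¥93.5B, Δdeposits = −¥96.5B.
Δrequired reserves = 2% × −¥96.5B = −¥1.93B.
Δexcess reserves = Δreserves − Δrequired = −¥93.5B − (−¥1.93B) = -¥91.57 billion.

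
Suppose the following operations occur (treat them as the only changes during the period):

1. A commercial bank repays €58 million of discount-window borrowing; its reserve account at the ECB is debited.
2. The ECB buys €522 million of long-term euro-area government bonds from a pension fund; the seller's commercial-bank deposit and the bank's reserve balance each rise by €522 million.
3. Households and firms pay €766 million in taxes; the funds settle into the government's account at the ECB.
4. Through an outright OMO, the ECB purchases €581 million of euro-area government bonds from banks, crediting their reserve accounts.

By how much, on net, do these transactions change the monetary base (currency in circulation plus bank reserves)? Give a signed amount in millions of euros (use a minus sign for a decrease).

+€279 million

ECB balance sheet:
  Assets:      Securities +€1103M, Loans to banks −€58M
  Liabilities: Bank reserves +€279M, Government deposits +€766M
Monetary base = currency + reserves: 0 + (+€279M) = +€279 million.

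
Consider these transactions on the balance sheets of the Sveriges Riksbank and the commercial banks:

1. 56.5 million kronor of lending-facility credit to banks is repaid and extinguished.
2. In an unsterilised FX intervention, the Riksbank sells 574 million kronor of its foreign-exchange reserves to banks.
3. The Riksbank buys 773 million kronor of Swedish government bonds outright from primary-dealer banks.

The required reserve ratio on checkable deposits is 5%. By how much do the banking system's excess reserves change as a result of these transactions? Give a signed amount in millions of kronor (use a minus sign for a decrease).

Discount-window repayment 56.5 million kronor: reserves −56.5M, deposits 0.
FX sale 574 million kronor: reserves −574M, deposits 0.
OMO purchase (from banks) 773 million kronor: reserves +773M, deposits 0.
Totals: Δreserves = +142.5M, Δdeposits = 0.
Δrequired reserves = 5% × 0 = 0.
Δexcess reserves = Δreserves − Δrequired = +142.5M − (0) = +142.5 million.

+142.5 million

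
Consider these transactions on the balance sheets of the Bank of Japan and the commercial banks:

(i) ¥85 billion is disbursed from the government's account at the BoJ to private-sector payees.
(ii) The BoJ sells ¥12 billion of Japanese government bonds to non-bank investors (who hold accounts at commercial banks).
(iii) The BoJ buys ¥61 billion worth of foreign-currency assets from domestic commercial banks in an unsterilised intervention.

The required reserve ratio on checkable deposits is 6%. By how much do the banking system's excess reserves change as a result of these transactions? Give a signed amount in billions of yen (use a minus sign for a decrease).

+¥129.62 billion

Government spending ¥85 billion: reserves +¥85B, deposits +¥85B.
Asset sale (to non-banks) ¥12 billion: reserves −¥12B, deposits −¥12B.
FX purchase ¥61 billion: reserves +¥61B, deposits 0.
Totals: Δreserves = +¥134B, Δdeposits = +¥73B.
Δrequired reserves = 6% × +¥73B = +¥4.38B.
Δexcess reserves = Δreserves − Δrequired = +¥134B − (+¥4.38B) = +¥129.62 billion.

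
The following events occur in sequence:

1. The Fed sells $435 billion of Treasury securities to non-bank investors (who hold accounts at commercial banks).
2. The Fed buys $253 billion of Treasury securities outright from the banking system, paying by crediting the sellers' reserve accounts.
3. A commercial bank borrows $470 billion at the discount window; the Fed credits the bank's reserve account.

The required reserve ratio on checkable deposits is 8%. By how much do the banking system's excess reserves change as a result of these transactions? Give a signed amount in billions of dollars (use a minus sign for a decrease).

Asset sale (to non-banks) $435 billion: reserves −$435B, deposits −$435B.
OMO purchase (from banks) $253 billion: reserves +$253B, deposits 0.
Discount-window loan $470 billion: reserves +$470B, deposits 0.
Totals: Δreserves = +$288B, Δdeposits = −$435B.
Δrequired reserves = 8% × −$435B = −$34.8B.
Δexcess reserves = Δreserves − Δrequired = +$288B − (−$34.8B) = +$322.8 billion.

+$322.8 billion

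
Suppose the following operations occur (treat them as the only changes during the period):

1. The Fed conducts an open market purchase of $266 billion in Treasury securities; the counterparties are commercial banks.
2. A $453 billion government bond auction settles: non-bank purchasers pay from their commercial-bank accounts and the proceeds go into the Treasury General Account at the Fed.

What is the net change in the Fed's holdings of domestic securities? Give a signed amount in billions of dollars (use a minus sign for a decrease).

OMO purchase (from banks) $266 billion: securities added to the Fed's portfolio → +$266B.
Government account inflow $453 billion: the Fed's securities portfolio is untouched → 0.
Net: 266 + 0 = +$266 billion.

+$266 billion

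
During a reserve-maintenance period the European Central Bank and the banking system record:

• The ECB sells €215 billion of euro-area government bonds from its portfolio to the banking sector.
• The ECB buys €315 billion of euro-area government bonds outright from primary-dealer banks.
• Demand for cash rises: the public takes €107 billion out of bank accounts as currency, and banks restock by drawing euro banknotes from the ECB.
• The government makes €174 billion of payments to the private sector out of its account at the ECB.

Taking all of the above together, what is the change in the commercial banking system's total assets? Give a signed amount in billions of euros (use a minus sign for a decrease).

ECB balance sheet:
  Assets:      Securities +€100B
  Liabilities: Bank reserves +€167B, Currency in circulation +€107B, Government deposits −€174B
Commercial banking system:
  Assets:      Reserves at CB +€167B, Securities −€100B
  Liabilities: Checkable deposits +€67B
Change in total bank assets = +€67 billion.

+€67 billion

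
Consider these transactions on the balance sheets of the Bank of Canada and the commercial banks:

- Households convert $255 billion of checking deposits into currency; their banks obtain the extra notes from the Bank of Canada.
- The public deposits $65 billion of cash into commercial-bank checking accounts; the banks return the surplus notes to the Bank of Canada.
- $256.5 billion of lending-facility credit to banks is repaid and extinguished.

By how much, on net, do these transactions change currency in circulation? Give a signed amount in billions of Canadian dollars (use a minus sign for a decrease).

Currency withdrawal $255 billion: notes leave the central bank → +$255B.
Currency deposit $65 billion: notes return to the central bank → −$65B.
Discount-window repayment $256.5 billion: no currency enters or leaves circulation → 0.
Net: 255 − 65 + 0 = +$190 billion.

+$190 billion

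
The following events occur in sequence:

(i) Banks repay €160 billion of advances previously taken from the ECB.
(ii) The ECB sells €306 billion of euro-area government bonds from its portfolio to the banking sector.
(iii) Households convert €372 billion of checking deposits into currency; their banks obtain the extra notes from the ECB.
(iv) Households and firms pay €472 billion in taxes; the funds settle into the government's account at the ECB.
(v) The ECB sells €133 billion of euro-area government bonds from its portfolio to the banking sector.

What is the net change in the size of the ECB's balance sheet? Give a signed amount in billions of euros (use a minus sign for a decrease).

Discount-window repayment €160 billion: an ECB asset is shed → −€160B.
OMO sale (to banks) €306 billion: an ECB asset is shed → −€306B.
Currency withdrawal €372 billion: only the composition of liabilities changes → 0.
Government account inflow €472 billion: only the composition of liabilities changes → 0.
OMO sale (to banks) €133 billion: an ECB asset is shed → −€133B.
Net: −160 − 306 + 0 + 0 − 133 = -€599 billion.

-€599 billion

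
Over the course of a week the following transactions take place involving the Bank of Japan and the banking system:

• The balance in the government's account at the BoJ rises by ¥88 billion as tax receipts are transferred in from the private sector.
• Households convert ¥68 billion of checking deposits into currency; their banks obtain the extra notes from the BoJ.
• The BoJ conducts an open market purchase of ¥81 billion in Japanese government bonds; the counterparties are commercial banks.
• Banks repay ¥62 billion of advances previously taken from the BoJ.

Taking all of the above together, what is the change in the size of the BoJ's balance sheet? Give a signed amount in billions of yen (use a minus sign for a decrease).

Government account inflow ¥88 billion: only the composition of liabilities changes → 0.
Currency withdrawal ¥68 billion: only the composition of liabilities changes → 0.
OMO purchase (from banks) ¥81 billion: a BoJ asset is acquired → +¥81B.
Discount-window repayment ¥62 billion: a BoJ asset is shed → −¥62B.
Net: 0 + 0 + 81 − 62 = +¥19 billion.

+¥19 billion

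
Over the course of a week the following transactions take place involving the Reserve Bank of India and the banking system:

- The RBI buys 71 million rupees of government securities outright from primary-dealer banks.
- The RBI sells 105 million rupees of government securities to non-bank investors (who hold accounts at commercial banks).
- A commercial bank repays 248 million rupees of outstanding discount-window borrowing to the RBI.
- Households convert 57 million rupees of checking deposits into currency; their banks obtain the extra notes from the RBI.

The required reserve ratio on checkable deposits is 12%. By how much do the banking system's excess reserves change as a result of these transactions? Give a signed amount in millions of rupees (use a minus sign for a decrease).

-319.56 million

OMO purchase (from banks) 71 million rupees: reserves +71M, deposits 0.
Asset sale (to non-banks) 105 million rupees: reserves −105M, deposits −105M.
Discount-window repayment 248 million rupees: reserves −248M, deposits 0.
Currency withdrawal 57 million rupees: reserves −57M, deposits −57M.
Totals: Δreserves = −339M, Δdeposits = −162M.
Δrequired reserves = 12% × −162M = −19.44M.
Δexcess reserves = Δreserves − Δrequired = −339M − (−19.44M) = -319.56 million.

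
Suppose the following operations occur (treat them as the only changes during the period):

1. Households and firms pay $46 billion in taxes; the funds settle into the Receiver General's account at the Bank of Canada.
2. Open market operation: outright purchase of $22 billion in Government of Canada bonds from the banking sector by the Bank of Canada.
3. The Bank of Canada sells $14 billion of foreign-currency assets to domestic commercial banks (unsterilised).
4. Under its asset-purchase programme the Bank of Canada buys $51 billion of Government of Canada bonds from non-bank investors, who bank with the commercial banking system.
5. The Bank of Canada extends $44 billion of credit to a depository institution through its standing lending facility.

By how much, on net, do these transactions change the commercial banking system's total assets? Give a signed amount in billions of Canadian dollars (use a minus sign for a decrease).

Government account inflow $46 billion: bank balance sheets shrink → −$46B.
OMO purchase (from banks) $22 billion: just an asset swap on bank balance sheets → 0.
FX sale $14 billion: just an asset swap on bank balance sheets → 0.
Asset purchase (from non-banks) $51 billion: bank balance sheets expand → +$51B.
Discount-window loan $44 billion: bank balance sheets expand → +$44B.
Net: −46 + 0 + 0 + 51 + 44 = +$49 billion.

+$49 billion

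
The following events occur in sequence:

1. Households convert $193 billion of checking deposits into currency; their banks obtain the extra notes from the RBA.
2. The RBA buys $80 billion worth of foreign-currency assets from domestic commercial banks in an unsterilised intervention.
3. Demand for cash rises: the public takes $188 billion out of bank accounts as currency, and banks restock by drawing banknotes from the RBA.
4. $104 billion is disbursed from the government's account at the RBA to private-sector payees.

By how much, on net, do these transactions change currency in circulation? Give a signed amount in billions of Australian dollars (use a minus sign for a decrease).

Currency withdrawal $193 billion: notes leave the central bank → +$193B.
FX purchase $80 billion: no currency enters or leaves circulation → 0.
Currency withdrawal $188 billion: notes leave the central bank → +$188B.
Government spending $104 billion: no currency enters or leaves circulation → 0.
Net: 193 + 0 + 188 + 0 = +$381 billion.

+$381 billion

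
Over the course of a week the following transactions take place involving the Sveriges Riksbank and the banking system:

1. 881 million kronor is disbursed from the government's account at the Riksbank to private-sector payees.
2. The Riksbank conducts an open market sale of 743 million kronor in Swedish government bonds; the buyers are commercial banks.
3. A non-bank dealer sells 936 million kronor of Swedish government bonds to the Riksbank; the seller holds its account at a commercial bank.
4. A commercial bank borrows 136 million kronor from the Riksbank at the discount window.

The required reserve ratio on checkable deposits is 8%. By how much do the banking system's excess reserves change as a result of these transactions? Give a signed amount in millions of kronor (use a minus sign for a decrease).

+1064.64 million

Government spending 881 million kronor: reserves +881M, deposits +881M.
OMO sale (to banks) 743 million kronor: reserves −743M, deposits 0.
Asset purchase (from non-banks) 936 million kronor: reserves +936M, deposits +936M.
Discount-window loan 136 million kronor: reserves +136M, deposits 0.
Totals: Δreserves = +1210M, Δdeposits = +1817M.
Δrequired reserves = 8% × +1817M = +145.36M.
Δexcess reserves = Δreserves − Δrequired = +1210M − (+145.36M) = +1064.64 million.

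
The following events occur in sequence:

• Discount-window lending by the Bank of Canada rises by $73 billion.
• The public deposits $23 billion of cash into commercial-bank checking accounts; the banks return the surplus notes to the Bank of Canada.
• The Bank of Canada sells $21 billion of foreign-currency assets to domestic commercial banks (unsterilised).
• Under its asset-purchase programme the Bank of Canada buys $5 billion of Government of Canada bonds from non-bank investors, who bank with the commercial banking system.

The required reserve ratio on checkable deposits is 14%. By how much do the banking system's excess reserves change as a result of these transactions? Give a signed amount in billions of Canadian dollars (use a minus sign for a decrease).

+$76.08 billion

Discount-window loan $73 billion: reserves +$73B, deposits 0.
Currency deposit $23 billion: reserves +$23B, deposits +$23B.
FX sale $21 billion: reserves −$21B, deposits 0.
Asset purchase (from non-banks) $5 billion: reserves +$5B, deposits +$5B.
Totals: Δreserves = +$80B, Δdeposits = +$28B.
Δrequired reserves = 14% × +$28B = +$3.92B.
Δexcess reserves = Δreserves − Δrequired = +$80B − (+$3.92B) = +$76.08 billion.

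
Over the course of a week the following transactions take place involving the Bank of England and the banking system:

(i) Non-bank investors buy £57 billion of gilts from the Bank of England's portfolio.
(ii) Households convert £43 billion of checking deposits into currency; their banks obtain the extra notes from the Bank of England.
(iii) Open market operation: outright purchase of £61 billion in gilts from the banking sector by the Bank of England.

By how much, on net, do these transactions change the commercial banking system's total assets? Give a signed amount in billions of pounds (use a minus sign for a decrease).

Asset sale (to non-banks) £57 billion: bank balance sheets shrink → −£57B.
Currency withdrawal £43 billion: bank balance sheets shrink → −£43B.
OMO purchase (from banks) £61 billion: just an asset swap on bank balance sheets → 0.
Net: −57 − 43 + 0 = -£100 billion.

-£100 billion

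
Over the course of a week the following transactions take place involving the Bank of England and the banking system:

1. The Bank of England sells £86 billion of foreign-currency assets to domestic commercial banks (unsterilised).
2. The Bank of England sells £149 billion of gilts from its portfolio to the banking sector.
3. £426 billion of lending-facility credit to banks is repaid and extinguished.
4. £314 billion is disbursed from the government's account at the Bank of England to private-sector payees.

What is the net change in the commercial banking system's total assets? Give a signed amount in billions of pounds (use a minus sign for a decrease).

-£112 billion

Bank of England balance sheet:
  Assets:      Securities −£149B, Loans to banks −£426B, Foreign assets −£86B
  Liabilities: Bank reserves −£347B, Government deposits −£314B
Commercial banking system:
  Assets:      Reserves at CB −£347B, Securities +£149B, Foreign assets +£86B
  Liabilities: Checkable deposits +£314B, Borrowings from CB −£426B
Change in total bank assets = -£112 billion.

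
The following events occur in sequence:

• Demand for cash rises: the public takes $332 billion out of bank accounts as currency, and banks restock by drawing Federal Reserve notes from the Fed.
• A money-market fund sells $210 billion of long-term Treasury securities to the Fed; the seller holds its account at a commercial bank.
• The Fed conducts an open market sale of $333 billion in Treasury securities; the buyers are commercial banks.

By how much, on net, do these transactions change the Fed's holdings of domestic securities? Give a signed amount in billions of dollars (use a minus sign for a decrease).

Currency withdrawal $332 billion: the Fed's securities portfolio is untouched → 0.
Asset purchase (from non-banks) $210 billion: securities added to the Fed's portfolio → +$210B.
OMO sale (to banks) $333 billion: securities removed from the Fed's portfolio → −$333B.
Net: 0 + 210 − 333 = -$123 billion.

-$123 billion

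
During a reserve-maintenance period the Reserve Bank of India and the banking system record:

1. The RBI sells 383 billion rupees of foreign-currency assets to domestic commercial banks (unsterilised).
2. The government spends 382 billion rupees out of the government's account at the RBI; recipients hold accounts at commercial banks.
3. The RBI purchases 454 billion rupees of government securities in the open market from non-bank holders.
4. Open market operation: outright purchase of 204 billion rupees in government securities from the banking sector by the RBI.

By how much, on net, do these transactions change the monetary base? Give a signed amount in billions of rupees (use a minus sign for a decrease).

RBI balance sheet:
  Assets:      Securities +658B, Foreign assets −383B
  Liabilities: Bank reserves +657B, Government deposits −382B
Commercial banking system:
  Assets:      Reserves at CB +657B, Securities −204B, Foreign assets +383B
  Liabilities: Checkable deposits +836B
Monetary base = currency + reserves: 0 + (+657B) = +657 billion.

+657 billion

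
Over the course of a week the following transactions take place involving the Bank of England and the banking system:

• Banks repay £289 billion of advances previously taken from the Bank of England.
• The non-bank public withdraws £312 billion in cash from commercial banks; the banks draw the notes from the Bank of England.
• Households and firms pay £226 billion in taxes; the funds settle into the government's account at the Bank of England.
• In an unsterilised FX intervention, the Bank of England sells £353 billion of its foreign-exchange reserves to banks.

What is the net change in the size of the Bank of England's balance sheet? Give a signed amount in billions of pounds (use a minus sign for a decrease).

-£642 billion

Discount-window repayment £289 billion: a Bank of England asset is shed → −£289B.
Currency withdrawal £312 billion: only the composition of liabilities changes → 0.
Government account inflow £226 billion: only the composition of liabilities changes → 0.
FX sale £353 billion: a Bank of England asset is shed → −£353B.
Net: −289 + 0 + 0 − 353 = -£642 billion.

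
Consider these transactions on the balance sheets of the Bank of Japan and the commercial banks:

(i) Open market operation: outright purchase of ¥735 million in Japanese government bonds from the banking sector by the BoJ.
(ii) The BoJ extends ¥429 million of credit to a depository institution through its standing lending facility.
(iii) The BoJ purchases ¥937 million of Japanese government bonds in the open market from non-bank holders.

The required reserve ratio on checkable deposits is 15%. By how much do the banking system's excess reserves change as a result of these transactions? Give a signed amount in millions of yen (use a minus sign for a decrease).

OMO purchase (from banks) ¥735 million: reserves +¥735M, deposits 0.
Discount-window loan ¥429 million: reserves +¥429M, deposits 0.
Asset purchase (from non-banks) ¥937 million: reserves +¥937M, deposits +¥937M.
Totals: Δreserves = +¥2101M, Δdeposits = +¥937M.
Δrequired reserves = 15% × +¥937M = +¥140.55M.
Δexcess reserves = Δreserves − Δrequired = +¥2101M − (+¥140.55M) = +¥1960.45 million.

+¥1960.45 million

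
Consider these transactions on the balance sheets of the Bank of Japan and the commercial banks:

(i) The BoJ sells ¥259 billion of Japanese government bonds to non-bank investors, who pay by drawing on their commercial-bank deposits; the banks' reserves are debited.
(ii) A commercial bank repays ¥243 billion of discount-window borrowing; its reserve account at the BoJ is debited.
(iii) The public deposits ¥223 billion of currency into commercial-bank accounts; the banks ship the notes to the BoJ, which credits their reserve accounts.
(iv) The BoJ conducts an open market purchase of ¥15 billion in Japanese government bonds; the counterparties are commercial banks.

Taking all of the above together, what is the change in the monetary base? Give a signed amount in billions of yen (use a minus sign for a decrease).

-¥487 billion

Asset sale (to non-banks) ¥259 billion: BoJ balance sheet contracts → −¥259B.
Discount-window repayment ¥243 billion: BoJ balance sheet contracts → −¥243B.
Currency deposit ¥223 billion: just a shift between currency and reserves — both are base money → 0.
OMO purchase (from banks) ¥15 billion: BoJ balance sheet expands → +¥15B.
Net: −259 − 243 + 0 + 15 = -¥487 billion.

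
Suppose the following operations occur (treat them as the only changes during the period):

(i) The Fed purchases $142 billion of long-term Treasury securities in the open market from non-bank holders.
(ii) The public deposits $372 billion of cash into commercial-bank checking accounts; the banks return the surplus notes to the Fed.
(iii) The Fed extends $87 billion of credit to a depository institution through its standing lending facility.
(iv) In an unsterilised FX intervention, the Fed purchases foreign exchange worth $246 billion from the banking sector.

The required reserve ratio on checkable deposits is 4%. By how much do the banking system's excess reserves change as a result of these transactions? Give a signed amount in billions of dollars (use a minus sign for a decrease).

+$826.44 billion

Asset purchase (from non-banks) $142 billion: reserves +$142B, deposits +$142B.
Currency deposit $372 billion: reserves +$372B, deposits +$372B.
Discount-window loan $87 billion: reserves +$87B, deposits 0.
FX purchase $246 billion: reserves +$246B, deposits 0.
Totals: Δreserves = +$847B, Δdeposits = +$514B.
Δrequired reserves = 4% × +$514B = +$20.56B.
Δexcess reserves = Δreserves − Δrequired = +$847B − (+$20.56B) = +$826.44 billion.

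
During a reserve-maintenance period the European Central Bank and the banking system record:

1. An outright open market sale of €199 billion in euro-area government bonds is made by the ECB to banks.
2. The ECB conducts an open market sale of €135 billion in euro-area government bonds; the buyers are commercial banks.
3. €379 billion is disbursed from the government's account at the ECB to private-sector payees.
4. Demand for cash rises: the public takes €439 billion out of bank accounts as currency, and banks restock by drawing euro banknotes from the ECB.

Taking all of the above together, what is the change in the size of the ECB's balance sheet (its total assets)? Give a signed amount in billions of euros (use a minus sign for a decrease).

OMO sale (to banks) €199 billion: an ECB asset is shed → −€199B.
OMO sale (to banks) €135 billion: an ECB asset is shed → −€135B.
Government spending €379 billion: only the composition of liabilities changes → 0.
Currency withdrawal €439 billion: only the composition of liabilities changes → 0.
Net: −199 − 135 + 0 + 0 = -€334 billion.

-€334 billion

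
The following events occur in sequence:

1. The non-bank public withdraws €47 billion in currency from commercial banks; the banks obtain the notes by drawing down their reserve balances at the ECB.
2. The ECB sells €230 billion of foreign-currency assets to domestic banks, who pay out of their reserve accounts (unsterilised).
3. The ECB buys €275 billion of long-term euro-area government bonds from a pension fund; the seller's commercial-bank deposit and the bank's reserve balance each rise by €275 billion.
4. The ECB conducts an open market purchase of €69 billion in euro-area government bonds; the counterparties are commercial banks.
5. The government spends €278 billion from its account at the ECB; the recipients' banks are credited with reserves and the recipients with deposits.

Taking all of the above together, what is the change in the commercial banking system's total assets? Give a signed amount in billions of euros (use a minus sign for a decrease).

+€506 billion

ECB balance sheet:
  Assets:      Securities +€344B, Foreign assets −€230B
  Liabilities: Bank reserves +€345B, Currency in circulation +€47B, Government deposits −€278B
Commercial banking system:
  Assets:      Reserves at CB +€345B, Securities −€69B, Foreign assets +€230B
  Liabilities: Checkable deposits +€506B
Change in total bank assets = +€506 billion.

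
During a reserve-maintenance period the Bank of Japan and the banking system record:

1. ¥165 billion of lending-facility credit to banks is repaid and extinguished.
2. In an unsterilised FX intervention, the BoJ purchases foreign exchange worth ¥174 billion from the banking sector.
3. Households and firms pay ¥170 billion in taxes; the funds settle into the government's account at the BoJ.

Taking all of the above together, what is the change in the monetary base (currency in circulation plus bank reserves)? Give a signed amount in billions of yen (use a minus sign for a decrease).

BoJ balance sheet:
  Assets:      Loans to banks −¥165B, Foreign assets +¥174B
  Liabilities: Bank reserves −¥161B, Government deposits +¥170B
Commercial banking system:
  Assets:      Reserves at CB −¥161B, Foreign assets −¥174B
  Liabilities: Checkable deposits −¥170B, Borrowings from CB −¥165B
Monetary base = currency + reserves: 0 + (−¥161B) = -¥161 billion.

-¥161 billion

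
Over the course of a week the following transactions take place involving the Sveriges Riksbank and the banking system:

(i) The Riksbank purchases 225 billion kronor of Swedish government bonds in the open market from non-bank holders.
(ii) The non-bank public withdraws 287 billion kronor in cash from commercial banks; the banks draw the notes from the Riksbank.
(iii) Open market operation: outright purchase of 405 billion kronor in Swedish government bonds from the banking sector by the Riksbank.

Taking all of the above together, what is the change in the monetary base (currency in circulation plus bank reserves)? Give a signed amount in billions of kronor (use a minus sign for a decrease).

+630 billion

Asset purchase (from non-banks) 225 billion kronor: Riksbank balance sheet expands → +225B.
Currency withdrawal 287 billion kronor: just a shift between currency and reserves — both are base money → 0.
OMO purchase (from banks) 405 billion kronor: Riksbank balance sheet expands → +405B.
Net: 225 + 0 + 405 = +630 billion.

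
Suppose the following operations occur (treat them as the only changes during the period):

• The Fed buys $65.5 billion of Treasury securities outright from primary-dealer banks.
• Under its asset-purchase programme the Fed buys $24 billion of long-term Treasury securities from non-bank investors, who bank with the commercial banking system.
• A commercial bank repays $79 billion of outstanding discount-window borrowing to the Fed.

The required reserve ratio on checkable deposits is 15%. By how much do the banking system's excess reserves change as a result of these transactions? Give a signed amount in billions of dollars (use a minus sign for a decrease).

OMO purchase (from banks) $65.5 billion: reserves +$65.5B, deposits 0.
Asset purchase (from non-banks) $24 billion: reserves +$24B, deposits +$24B.
Discount-window repayment $79 billion: reserves −$79B, deposits 0.
Totals: Δreserves = +$10.5B, Δdeposits = +$24B.
Δrequired reserves = 15% × +$24B = +$3.6B.
Δexcess reserves = Δreserves − Δrequired = +$10.5B − (+$3.6B) = +$6.9 billion.

+$6.9 billion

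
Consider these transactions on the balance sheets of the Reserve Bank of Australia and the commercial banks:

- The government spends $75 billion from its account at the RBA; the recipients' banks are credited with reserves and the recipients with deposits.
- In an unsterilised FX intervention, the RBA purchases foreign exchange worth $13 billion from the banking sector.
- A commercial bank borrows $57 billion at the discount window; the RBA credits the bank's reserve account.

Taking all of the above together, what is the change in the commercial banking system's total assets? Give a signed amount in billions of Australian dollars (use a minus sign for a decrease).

Government spending $75 billion: bank balance sheets expand → +$75B.
FX purchase $13 billion: just an asset swap on bank balance sheets → 0.
Discount-window loan $57 billion: bank balance sheets expand → +$57B.
Net: 75 + 0 + 57 = +$132 billion.

+$132 billion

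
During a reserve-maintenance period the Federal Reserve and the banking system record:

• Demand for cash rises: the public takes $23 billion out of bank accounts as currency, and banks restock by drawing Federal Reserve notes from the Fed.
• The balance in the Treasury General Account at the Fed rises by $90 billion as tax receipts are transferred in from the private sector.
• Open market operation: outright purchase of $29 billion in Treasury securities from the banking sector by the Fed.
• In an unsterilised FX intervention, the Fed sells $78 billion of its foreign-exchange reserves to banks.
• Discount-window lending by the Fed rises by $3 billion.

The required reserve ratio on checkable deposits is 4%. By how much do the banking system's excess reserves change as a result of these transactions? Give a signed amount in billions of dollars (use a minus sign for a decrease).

Currency withdrawal $23 billion: reserves −$23B, deposits −$23B.
Government account inflow $90 billion: reserves −$90B, deposits −$90B.
OMO purchase (from banks) $29 billion: reserves +$29B, deposits 0.
FX sale $78 billion: reserves −$78B, deposits 0.
Discount-window loan $3 billion: reserves +$3B, deposits 0.
Totals: Δreserves = −$159B, Δdeposits = −$113B.
Δrequired reserves = 4% × −$113B = −$4.52B.
Δexcess reserves = Δreserves − Δrequired = −$159B − (−$4.52B) = -$154.48 billion.

-$154.48 billion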